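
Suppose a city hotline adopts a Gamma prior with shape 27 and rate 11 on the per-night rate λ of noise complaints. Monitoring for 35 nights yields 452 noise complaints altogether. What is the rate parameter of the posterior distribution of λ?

46

Total count 452 over total exposure 35 nights.
The Gamma prior is conjugate for the Poisson rate, so λ | data ~ Gamma(27+452, 11+35) = Gamma(479, 46).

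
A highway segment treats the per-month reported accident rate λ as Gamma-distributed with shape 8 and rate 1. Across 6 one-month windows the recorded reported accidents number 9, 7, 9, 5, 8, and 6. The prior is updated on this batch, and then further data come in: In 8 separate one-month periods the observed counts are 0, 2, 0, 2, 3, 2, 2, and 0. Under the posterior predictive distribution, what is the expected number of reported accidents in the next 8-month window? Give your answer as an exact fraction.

168/5

Total count: 9 + 7 + 9 + 5 + 8 + 6 = 44.
Total exposure: 6 months.
After the first batch: Gamma(8 + 44, 1 + 6) = Gamma(52, 7).
Total count: 0 + 2 + 0 + 2 + 3 + 2 + 2 + 0 = 11.
Total exposure: 8 months.
After the second batch: Gamma(52 + 11, 7 + 8) = Gamma(63, 15).
Predictive mean over an 8-month window = T·E[λ|data] = 8·63/15 = 168/5.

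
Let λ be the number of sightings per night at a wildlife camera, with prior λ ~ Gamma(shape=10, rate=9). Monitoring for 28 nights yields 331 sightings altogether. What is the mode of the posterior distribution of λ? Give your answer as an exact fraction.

Total count 331 over total exposure 28 nights.
Conjugate update: add total count to the shape and total exposure to the rate, giving Gamma(341, 37).
Posterior mode = (α'−1)/β' = 340/37.

340/37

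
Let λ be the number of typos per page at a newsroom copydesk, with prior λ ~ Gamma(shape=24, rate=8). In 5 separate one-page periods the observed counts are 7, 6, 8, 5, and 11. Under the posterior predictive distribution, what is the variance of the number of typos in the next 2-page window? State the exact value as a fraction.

Total count: 7 + 6 + 8 + 5 + 11 = 37.
Total exposure: 5 pages.
Posterior: α' = 24 + 37 = 61, β' = 8 + 5 = 13.
The posterior predictive for a window of length T is Negative Binomial with variance T·α'·(β'+T)/β'² = 2·61·15/169 = 1830/169.

1830/169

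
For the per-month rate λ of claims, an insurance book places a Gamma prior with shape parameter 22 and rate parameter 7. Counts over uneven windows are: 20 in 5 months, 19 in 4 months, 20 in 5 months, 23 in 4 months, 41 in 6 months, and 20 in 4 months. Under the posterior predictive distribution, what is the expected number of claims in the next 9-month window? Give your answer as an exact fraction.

Total count: 20 + 19 + 20 + 23 + 41 + 20 = 143.
Total exposure: 5 + 4 + 5 + 4 + 6 + 4 = 28 months.
Posterior: α' = 22 + 143 = 165, β' = 7 + 28 = 35.
Predictive mean over a 9-month window = T·E[λ|data] = 9·165/35 = 297/7.

297/7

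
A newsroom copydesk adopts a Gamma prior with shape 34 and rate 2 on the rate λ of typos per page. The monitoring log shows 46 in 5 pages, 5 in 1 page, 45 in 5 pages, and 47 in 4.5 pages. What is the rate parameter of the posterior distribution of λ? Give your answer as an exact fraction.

35/2

Total count: 46 + 5 + 45 + 47 = 143.
Total exposure: 5 + 1 + 5 + 4.5 = 15.5 pages.
Posterior: α' = 34 + 143 = 177, β' = 2 + 15.5 = 35/2.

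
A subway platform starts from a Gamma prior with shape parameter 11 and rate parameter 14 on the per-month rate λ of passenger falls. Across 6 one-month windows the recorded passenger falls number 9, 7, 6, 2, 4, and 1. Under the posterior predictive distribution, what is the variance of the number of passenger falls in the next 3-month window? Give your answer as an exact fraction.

69/10

Total count: 9 + 7 + 6 + 2 + 4 + 1 = 29.
Total exposure: 6 months.
Conjugate update: add total count to the shape and total exposure to the rate, giving Gamma(40, 20).
The posterior predictive for a window of length T is Negative Binomial with variance T·α'·(β'+T)/β'² = 3·40·23/400 = 69/10.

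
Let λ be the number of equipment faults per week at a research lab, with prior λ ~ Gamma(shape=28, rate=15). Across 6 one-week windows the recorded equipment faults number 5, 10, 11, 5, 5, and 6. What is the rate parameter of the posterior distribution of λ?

Total count: 5 + 10 + 11 + 5 + 5 + 6 = 42.
Total exposure: 6 weeks.
By Gamma–Poisson conjugacy, the posterior is Gamma(α + Σx, β + Σt) = Gamma(28 + 42, 15 + 6) = Gamma(70, 21).

21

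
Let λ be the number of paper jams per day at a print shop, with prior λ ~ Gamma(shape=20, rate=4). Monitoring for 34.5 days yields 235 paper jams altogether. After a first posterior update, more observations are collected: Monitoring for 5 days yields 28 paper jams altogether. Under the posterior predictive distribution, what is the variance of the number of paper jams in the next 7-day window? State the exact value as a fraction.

400162/7569

Total count 235 over total exposure 34.5 days.
After the first batch: Gamma(20 + 235, 4 + 34.5) = Gamma(255, 77/2).
Total count 28 over total exposure 5 days.
After the second batch: Gamma(255 + 28, 77/2 + 5) = Gamma(283, 87/2).
The posterior predictive for a window of length T is Negative Binomial with variance T·α'·(β'+T)/β'² = 7·283·(101/2)/(7569/4) = 400162/7569.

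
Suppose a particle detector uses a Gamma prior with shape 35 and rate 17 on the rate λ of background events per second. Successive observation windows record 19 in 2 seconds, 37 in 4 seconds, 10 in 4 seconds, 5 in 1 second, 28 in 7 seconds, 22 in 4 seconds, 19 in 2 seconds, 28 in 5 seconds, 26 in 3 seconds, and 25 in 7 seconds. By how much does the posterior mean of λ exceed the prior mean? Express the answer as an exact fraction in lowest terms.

Total count: 19 + 37 + 10 + 5 + 28 + 22 + 19 + 28 + 26 + 25 = 219.
Total exposure: 2 + 4 + 4 + 1 + 7 + 4 + 2 + 5 + 3 + 7 = 39 seconds.
By Gamma–Poisson conjugacy, the posterior is Gamma(α + Σx, β + Σt) = Gamma(35 + 219, 17 + 39) = Gamma(254, 56).
Posterior mean = 254/56 = 127/28; prior mean = 35/17 = 35/17. Difference = 127/28 − 35/17 = 1179/476.

1179/476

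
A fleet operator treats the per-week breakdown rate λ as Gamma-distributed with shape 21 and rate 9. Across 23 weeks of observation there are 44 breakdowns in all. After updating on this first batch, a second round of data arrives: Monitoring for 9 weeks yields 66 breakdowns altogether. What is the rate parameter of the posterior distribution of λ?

Total count 44 over total exposure 23 weeks.
After the first batch: Gamma(21 + 44, 9 + 23) = Gamma(65, 32).
Total count 66 over total exposure 9 weeks.
After the second batch: Gamma(65 + 66, 32 + 9) = Gamma(131, 41).

41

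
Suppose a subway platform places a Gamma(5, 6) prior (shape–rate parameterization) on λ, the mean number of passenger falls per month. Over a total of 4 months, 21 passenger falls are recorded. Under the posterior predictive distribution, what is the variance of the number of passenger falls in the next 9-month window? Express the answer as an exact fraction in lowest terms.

Total count 21 over total exposure 4 months.
Gamma(α, β) with Poisson data over total exposure Σt gives posterior Gamma(α+Σx, β+Σt) = Gamma(26, 10).
The posterior predictive for a window of length T is Negative Binomial with variance T·α'·(β'+T)/β'² = 9·26·19/100 = 2223/50.

2223/50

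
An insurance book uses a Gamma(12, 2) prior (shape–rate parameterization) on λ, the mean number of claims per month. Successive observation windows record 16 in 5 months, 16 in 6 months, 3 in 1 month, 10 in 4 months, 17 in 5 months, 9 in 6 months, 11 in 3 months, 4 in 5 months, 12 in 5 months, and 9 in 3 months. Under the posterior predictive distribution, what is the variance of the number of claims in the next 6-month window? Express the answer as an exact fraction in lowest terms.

Total count: 16 + 16 + 3 + 10 + 17 + 9 + 11 + 4 + 12 + 9 = 107.
Total exposure: 5 + 6 + 1 + 4 + 5 + 6 + 3 + 5 + 5 + 3 = 43 months.
Gamma(α, β) with Poisson data over total exposure Σt gives posterior Gamma(α+Σx, β+Σt) = Gamma(119, 45).
The posterior predictive for a window of length T is Negative Binomial with variance T·α'·(β'+T)/β'² = 6·119·51/2025 = 4046/225.

4046/225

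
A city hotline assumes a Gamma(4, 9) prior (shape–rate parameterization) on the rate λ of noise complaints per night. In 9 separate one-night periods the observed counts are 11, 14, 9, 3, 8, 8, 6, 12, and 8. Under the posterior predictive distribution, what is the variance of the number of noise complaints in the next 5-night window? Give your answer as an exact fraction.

Total count: 11 + 14 + 9 + 3 + 8 + 8 + 6 + 12 + 8 = 79.
Total exposure: 9 nights.
Conjugate update: add total count to the shape and total exposure to the rate, giving Gamma(83, 18).
The posterior predictive for a window of length T is Negative Binomial with variance T·α'·(β'+T)/β'² = 5·83·23/324 = 9545/324.

9545/324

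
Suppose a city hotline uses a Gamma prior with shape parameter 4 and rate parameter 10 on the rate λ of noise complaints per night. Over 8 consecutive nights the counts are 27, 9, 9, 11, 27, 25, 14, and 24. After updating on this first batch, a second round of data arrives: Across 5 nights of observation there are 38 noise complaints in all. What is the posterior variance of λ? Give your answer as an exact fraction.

188/529

Total count: 27 + 9 + 9 + 11 + 27 + 25 + 14 + 24 = 146.
Total exposure: 8 nights.
After the first batch: Gamma(4 + 146, 10 + 8) = Gamma(150, 18).
Total count 38 over total exposure 5 nights.
After the second batch: Gamma(150 + 38, 18 + 5) = Gamma(188, 23).
Posterior variance = α'/β'² = 188/529.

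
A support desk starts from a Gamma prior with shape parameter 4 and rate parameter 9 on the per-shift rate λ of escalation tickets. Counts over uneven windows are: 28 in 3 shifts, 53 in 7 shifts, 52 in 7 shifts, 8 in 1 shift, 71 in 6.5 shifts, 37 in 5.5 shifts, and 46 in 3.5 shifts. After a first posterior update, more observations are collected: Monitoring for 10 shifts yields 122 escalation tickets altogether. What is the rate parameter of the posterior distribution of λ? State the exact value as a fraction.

Total count: 28 + 53 + 52 + 8 + 71 + 37 + 46 = 295.
Total exposure: 3 + 7 + 7 + 1 + 6.5 + 5.5 + 3.5 = 33.5 shifts.
After the first batch: Gamma(4 + 295, 9 + 33.5) = Gamma(299, 85/2).
Total count 122 over total exposure 10 shifts.
After the second batch: Gamma(299 + 122, 85/2 + 10) = Gamma(421, 105/2).

105/2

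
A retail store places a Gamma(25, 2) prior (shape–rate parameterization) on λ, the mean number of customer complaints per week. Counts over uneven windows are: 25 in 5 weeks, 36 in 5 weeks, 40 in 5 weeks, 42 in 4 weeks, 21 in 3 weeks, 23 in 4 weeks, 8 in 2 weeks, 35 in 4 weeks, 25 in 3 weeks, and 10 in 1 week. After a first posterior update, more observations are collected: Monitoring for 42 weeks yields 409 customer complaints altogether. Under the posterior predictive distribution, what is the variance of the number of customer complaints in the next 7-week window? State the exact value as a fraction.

425691/6400

Total count: 25 + 36 + 40 + 42 + 21 + 23 + 8 + 35 + 25 + 10 = 265.
Total exposure: 5 + 5 + 5 + 4 + 3 + 4 + 2 + 4 + 3 + 1 = 36 weeks.
After the first batch: Gamma(25 + 265, 2 + 36) = Gamma(290, 38).
Total count 409 over total exposure 42 weeks.
After the second batch: Gamma(290 + 409, 38 + 42) = Gamma(699, 80).
The posterior predictive for a window of length T is Negative Binomial with variance T·α'·(β'+T)/β'² = 7·699·87/6400 = 425691/6400.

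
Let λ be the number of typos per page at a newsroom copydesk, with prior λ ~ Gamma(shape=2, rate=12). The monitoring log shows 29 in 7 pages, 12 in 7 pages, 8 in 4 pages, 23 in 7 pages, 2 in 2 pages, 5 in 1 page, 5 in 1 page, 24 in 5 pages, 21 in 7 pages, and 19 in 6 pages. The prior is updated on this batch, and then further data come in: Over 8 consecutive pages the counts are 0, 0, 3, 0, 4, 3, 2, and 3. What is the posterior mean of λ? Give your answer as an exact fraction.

165/67

Total count: 29 + 12 + 8 + 23 + 2 + 5 + 5 + 24 + 21 + 19 = 148.
Total exposure: 7 + 7 + 4 + 7 + 2 + 1 + 1 + 5 + 7 + 6 = 47 pages.
After the first batch: Gamma(2 + 148, 12 + 47) = Gamma(150, 59).
Total count: 0 + 0 + 3 + 0 + 4 + 3 + 2 + 3 = 15.
Total exposure: 8 pages.
After the second batch: Gamma(150 + 15, 59 + 8) = Gamma(165, 67).
Posterior mean = α'/β' = 165/67.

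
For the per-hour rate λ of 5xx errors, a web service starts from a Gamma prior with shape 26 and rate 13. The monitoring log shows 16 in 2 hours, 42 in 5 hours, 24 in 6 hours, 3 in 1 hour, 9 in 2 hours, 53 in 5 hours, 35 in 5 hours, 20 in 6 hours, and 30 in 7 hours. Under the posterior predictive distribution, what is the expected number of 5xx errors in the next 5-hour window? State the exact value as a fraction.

Total count: 16 + 42 + 24 + 3 + 9 + 53 + 35 + 20 + 30 = 232.
Total exposure: 2 + 5 + 6 + 1 + 2 + 5 + 5 + 6 + 7 = 39 hours.
By Gamma–Poisson conjugacy, the posterior is Gamma(α + Σx, β + Σt) = Gamma(26 + 232, 13 + 39) = Gamma(258, 52).
Predictive mean over a 5-hour window = T·E[λ|data] = 5·258/52 = 645/26.

645/26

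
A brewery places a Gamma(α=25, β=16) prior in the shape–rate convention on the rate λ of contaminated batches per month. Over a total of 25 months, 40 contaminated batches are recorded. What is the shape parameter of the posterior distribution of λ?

65

Total count 40 over total exposure 25 months.
Gamma(α, β) with Poisson data over total exposure Σt gives posterior Gamma(α+Σx, β+Σt) = Gamma(65, 41).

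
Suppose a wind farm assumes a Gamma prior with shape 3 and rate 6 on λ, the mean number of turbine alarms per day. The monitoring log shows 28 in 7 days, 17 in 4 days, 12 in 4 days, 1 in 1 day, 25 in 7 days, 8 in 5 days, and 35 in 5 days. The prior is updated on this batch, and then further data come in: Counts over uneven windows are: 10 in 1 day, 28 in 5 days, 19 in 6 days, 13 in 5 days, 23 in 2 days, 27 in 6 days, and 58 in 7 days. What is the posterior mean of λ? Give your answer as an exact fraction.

307/71

Total count: 28 + 17 + 12 + 1 + 25 + 8 + 35 = 126.
Total exposure: 7 + 4 + 4 + 1 + 7 + 5 + 5 = 33 days.
After the first batch: Gamma(3 + 126, 6 + 33) = Gamma(129, 39).
Total count: 10 + 28 + 19 + 13 + 23 + 27 + 58 = 178.
Total exposure: 1 + 5 + 6 + 5 + 2 + 6 + 7 = 32 days.
After the second batch: Gamma(129 + 178, 39 + 32) = Gamma(307, 71).
Posterior mean = α'/β' = 307/71.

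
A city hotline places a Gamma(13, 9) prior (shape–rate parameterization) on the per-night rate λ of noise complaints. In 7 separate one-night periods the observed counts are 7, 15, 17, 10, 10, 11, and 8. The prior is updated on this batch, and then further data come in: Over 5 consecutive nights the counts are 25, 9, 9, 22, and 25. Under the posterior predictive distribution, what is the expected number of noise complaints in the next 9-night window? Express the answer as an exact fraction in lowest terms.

Total count: 7 + 15 + 17 + 10 + 10 + 11 + 8 = 78.
Total exposure: 7 nights.
After the first batch: Gamma(13 + 78, 9 + 7) = Gamma(91, 16).
Total count: 25 + 9 + 9 + 22 + 25 = 90.
Total exposure: 5 nights.
After the second batch: Gamma(91 + 90, 16 + 5) = Gamma(181, 21).
Predictive mean over a 9-night window = T·E[λ|data] = 9·181/21 = 543/7.

543/7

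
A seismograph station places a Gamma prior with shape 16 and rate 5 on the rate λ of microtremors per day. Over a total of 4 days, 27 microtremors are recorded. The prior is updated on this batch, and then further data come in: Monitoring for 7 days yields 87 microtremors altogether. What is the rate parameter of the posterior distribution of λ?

Total count 27 over total exposure 4 days.
After the first batch: Gamma(16 + 27, 5 + 4) = Gamma(43, 9).
Total count 87 over total exposure 7 days.
After the second batch: Gamma(43 + 87, 9 + 7) = Gamma(130, 16).

16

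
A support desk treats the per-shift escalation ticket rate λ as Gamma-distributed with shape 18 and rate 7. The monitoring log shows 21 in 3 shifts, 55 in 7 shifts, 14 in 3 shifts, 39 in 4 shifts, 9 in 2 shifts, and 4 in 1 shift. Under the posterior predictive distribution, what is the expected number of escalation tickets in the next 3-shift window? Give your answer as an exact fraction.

Total count: 21 + 55 + 14 + 39 + 9 + 4 = 142.
Total exposure: 3 + 7 + 3 + 4 + 2 + 1 = 20 shifts.
Gamma(α, β) with Poisson data over total exposure Σt gives posterior Gamma(α+Σx, β+Σt) = Gamma(160, 27).
Predictive mean over a 3-shift window = T·E[λ|data] = 3·160/27 = 160/9.

160/9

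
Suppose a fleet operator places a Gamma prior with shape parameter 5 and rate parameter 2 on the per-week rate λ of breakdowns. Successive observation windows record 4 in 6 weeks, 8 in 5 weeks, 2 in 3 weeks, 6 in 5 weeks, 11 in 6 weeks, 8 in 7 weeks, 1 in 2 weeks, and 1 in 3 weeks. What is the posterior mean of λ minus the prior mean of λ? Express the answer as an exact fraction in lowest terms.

Total count: 4 + 8 + 2 + 6 + 11 + 8 + 1 + 1 = 41.
Total exposure: 6 + 5 + 3 + 5 + 6 + 7 + 2 + 3 = 37 weeks.
The Gamma prior is conjugate for the Poisson rate, so λ | data ~ Gamma(5+41, 2+37) = Gamma(46, 39).
Posterior mean = 46/39 = 46/39; prior mean = 5/2 = 5/2. Difference = 46/39 − 5/2 = -103/78.

-103/78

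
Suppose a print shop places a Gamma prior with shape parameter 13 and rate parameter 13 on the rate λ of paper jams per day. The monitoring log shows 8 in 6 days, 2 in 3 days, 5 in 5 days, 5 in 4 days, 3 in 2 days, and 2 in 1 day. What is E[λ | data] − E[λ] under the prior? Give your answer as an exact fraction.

2/17

Total count: 8 + 2 + 5 + 5 + 3 + 2 = 25.
Total exposure: 6 + 3 + 5 + 4 + 2 + 1 = 21 days.
Conjugate update: add total count to the shape and total exposure to the rate, giving Gamma(38, 34).
Posterior mean = 38/34 = 19/17; prior mean = 13/13 = 1. Difference = 19/17 − 1 = 2/17.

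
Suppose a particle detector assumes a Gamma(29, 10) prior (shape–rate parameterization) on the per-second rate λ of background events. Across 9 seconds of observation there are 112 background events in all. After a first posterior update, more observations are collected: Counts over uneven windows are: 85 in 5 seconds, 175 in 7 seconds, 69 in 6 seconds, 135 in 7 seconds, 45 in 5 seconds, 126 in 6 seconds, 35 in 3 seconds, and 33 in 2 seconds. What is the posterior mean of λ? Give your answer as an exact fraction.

211/15

Total count 112 over total exposure 9 seconds.
After the first batch: Gamma(29 + 112, 10 + 9) = Gamma(141, 19).
Total count: 85 + 175 + 69 + 135 + 45 + 126 + 35 + 33 = 703.
Total exposure: 5 + 7 + 6 + 7 + 5 + 6 + 3 + 2 = 41 seconds.
After the second batch: Gamma(141 + 703, 19 + 41) = Gamma(844, 60).
Posterior mean = α'/β' = 844/60 = 211/15.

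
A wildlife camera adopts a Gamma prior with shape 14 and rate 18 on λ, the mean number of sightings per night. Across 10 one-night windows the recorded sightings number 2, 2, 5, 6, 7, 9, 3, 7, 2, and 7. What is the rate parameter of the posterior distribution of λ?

Total count: 2 + 2 + 5 + 6 + 7 + 9 + 3 + 7 + 2 + 7 = 50.
Total exposure: 10 nights.
By Gamma–Poisson conjugacy, the posterior is Gamma(α + Σx, β + Σt) = Gamma(14 + 50, 18 + 10) = Gamma(64, 28).

28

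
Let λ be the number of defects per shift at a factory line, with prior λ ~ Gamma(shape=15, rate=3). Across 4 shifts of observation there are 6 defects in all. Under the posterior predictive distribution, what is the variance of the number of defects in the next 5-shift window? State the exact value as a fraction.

180/7

Total count 6 over total exposure 4 shifts.
Posterior: α' = 15 + 6 = 21, β' = 3 + 4 = 7.
The posterior predictive for a window of length T is Negative Binomial with variance T·α'·(β'+T)/β'² = 5·21·12/49 = 180/7.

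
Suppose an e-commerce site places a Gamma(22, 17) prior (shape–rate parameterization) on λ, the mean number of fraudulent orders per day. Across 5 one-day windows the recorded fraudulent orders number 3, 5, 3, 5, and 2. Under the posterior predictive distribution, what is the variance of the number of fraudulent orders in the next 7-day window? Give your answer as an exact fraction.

2030/121

Total count: 3 + 5 + 3 + 5 + 2 = 18.
Total exposure: 5 days.
Conjugate update: add total count to the shape and total exposure to the rate, giving Gamma(40, 22).
The posterior predictive for a window of length T is Negative Binomial with variance T·α'·(β'+T)/β'² = 7·40·29/484 = 2030/121.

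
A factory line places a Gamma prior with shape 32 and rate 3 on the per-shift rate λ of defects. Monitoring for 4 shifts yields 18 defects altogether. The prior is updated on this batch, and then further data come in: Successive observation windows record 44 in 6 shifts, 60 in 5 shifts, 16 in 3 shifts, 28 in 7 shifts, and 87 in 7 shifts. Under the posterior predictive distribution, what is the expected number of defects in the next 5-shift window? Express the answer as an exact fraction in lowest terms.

Total count 18 over total exposure 4 shifts.
After the first batch: Gamma(32 + 18, 3 + 4) = Gamma(50, 7).
Total count: 44 + 60 + 16 + 28 + 87 = 235.
Total exposure: 6 + 5 + 3 + 7 + 7 = 28 shifts.
After the second batch: Gamma(50 + 235, 7 + 28) = Gamma(285, 35).
Predictive mean over a 5-shift window = T·E[λ|data] = 5·285/35 = 285/7.

285/7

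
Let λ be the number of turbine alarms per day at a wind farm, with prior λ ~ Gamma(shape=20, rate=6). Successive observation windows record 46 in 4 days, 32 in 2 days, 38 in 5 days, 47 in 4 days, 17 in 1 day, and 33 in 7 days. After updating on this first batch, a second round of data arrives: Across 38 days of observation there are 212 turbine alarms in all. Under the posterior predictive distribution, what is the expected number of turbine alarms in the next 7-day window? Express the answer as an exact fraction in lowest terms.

Total count: 46 + 32 + 38 + 47 + 17 + 33 = 213.
Total exposure: 4 + 2 + 5 + 4 + 1 + 7 = 23 days.
After the first batch: Gamma(20 + 213, 6 + 23) = Gamma(233, 29).
Total count 212 over total exposure 38 days.
After the second batch: Gamma(233 + 212, 29 + 38) = Gamma(445, 67).
Predictive mean over a 7-day window = T·E[λ|data] = 7·445/67 = 3115/67.

3115/67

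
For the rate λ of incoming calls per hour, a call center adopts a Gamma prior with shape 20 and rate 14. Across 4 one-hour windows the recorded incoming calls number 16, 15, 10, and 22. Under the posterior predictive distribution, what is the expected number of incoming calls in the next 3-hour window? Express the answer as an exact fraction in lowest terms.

Total count: 16 + 15 + 10 + 22 = 63.
Total exposure: 4 hours.
Gamma(α, β) with Poisson data over total exposure Σt gives posterior Gamma(α+Σx, β+Σt) = Gamma(83, 18).
Predictive mean over a 3-hour window = T·E[λ|data] = 3·83/18 = 83/6.

83/6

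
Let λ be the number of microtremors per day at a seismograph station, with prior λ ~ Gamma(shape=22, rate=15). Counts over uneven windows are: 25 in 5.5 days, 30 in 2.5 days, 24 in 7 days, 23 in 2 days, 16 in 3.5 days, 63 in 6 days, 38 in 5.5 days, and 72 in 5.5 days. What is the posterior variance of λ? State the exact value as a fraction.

1252/11025

Total count: 25 + 30 + 24 + 23 + 16 + 63 + 38 + 72 = 291.
Total exposure: 5.5 + 2.5 + 7 + 2 + 3.5 + 6 + 5.5 + 5.5 = 37.5 days.
Conjugate update: add total count to the shape and total exposure to the rate, giving Gamma(313, 105/2).
Posterior variance = α'/β'² = 313/(11025/4) = 1252/11025.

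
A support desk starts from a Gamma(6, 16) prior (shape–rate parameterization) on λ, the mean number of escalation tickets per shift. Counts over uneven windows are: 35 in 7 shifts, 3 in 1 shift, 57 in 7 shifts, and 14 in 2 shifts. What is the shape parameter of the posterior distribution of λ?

115

Total count: 35 + 3 + 57 + 14 = 109.
Total exposure: 7 + 1 + 7 + 2 = 17 shifts.
Conjugate update: add total count to the shape and total exposure to the rate, giving Gamma(115, 33).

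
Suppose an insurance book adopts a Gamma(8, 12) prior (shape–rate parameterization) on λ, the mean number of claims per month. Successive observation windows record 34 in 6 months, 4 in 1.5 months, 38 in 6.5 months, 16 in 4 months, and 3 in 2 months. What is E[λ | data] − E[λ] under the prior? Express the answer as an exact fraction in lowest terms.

245/96

Total count: 34 + 4 + 38 + 16 + 3 = 95.
Total exposure: 6 + 1.5 + 6.5 + 4 + 2 = 20 months.
The Gamma prior is conjugate for the Poisson rate, so λ | data ~ Gamma(8+95, 12+20) = Gamma(103, 32).
Posterior mean = 103/32 = 103/32; prior mean = 8/12 = 2/3. Difference = 103/32 − 2/3 = 245/96.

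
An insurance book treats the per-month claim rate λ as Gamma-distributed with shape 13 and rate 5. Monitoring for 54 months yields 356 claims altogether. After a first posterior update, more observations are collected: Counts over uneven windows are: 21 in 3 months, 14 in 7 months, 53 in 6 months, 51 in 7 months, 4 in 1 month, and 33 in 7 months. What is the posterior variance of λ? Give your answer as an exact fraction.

Total count 356 over total exposure 54 months.
After the first batch: Gamma(13 + 356, 5 + 54) = Gamma(369, 59).
Total count: 21 + 14 + 53 + 51 + 4 + 33 = 176.
Total exposure: 3 + 7 + 6 + 7 + 1 + 7 = 31 months.
After the second batch: Gamma(369 + 176, 59 + 31) = Gamma(545, 90).
Posterior variance = α'/β'² = 545/8100 = 109/1620.

109/1620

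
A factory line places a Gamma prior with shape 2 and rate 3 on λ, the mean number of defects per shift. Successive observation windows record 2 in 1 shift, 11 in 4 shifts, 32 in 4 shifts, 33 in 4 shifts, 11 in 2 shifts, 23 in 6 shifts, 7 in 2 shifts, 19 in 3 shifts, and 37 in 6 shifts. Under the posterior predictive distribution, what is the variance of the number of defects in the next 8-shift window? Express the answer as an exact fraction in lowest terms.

60888/1225

Total count: 2 + 11 + 32 + 33 + 11 + 23 + 7 + 19 + 37 = 175.
Total exposure: 1 + 4 + 4 + 4 + 2 + 6 + 2 + 3 + 6 = 32 shifts.
By Gamma–Poisson conjugacy, the posterior is Gamma(α + Σx, β + Σt) = Gamma(2 + 175, 3 + 32) = Gamma(177, 35).
The posterior predictive for a window of length T is Negative Binomial with variance T·α'·(β'+T)/β'² = 8·177·43/1225 = 60888/1225.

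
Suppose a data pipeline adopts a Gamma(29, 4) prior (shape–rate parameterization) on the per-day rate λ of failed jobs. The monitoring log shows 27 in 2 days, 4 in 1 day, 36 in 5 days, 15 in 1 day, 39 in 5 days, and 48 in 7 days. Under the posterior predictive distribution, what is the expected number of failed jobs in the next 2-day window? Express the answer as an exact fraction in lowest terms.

Total count: 27 + 4 + 36 + 15 + 39 + 48 = 169.
Total exposure: 2 + 1 + 5 + 1 + 5 + 7 = 21 days.
The Gamma prior is conjugate for the Poisson rate, so λ | data ~ Gamma(29+169, 4+21) = Gamma(198, 25).
Predictive mean over a 2-day window = T·E[λ|data] = 2·198/25 = 396/25.

396/25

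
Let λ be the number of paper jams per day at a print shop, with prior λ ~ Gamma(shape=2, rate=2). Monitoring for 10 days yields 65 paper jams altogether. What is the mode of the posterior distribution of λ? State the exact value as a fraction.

11/2

Total count 65 over total exposure 10 days.
By Gamma–Poisson conjugacy, the posterior is Gamma(α + Σx, β + Σt) = Gamma(2 + 65, 2 + 10) = Gamma(67, 12).
Posterior mode = (α'−1)/β' = 66/12 = 11/2.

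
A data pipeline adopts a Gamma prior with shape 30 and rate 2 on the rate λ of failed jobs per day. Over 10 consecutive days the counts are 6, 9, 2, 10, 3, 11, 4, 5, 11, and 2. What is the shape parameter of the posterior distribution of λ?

93

Total count: 6 + 9 + 2 + 10 + 3 + 11 + 4 + 5 + 11 + 2 = 63.
Total exposure: 10 days.
By Gamma–Poisson conjugacy, the posterior is Gamma(α + Σx, β + Σt) = Gamma(30 + 63, 2 + 10) = Gamma(93, 12).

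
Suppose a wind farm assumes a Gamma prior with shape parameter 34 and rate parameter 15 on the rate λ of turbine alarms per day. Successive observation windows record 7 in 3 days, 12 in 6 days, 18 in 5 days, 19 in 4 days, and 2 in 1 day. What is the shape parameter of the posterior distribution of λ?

92

Total count: 7 + 12 + 18 + 19 + 2 = 58.
Total exposure: 3 + 6 + 5 + 4 + 1 = 19 days.
Conjugate update: add total count to the shape and total exposure to the rate, giving Gamma(92, 34).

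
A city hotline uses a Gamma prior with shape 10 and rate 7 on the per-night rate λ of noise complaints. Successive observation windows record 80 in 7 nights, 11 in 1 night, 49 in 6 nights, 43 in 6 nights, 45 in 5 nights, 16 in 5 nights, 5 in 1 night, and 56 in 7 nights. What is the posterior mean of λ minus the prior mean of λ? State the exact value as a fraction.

39/7

Total count: 80 + 11 + 49 + 43 + 45 + 16 + 5 + 56 = 305.
Total exposure: 7 + 1 + 6 + 6 + 5 + 5 + 1 + 7 = 38 nights.
The Gamma prior is conjugate for the Poisson rate, so λ | data ~ Gamma(10+305, 7+38) = Gamma(315, 45).
Posterior mean = 315/45 = 7; prior mean = 10/7 = 10/7. Difference = 7 − 10/7 = 39/7.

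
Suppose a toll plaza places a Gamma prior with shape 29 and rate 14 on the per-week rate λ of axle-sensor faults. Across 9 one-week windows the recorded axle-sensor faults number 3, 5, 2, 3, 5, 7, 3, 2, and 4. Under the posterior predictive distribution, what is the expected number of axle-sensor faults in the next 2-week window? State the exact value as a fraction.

126/23

Total count: 3 + 5 + 2 + 3 + 5 + 7 + 3 + 2 + 4 = 34.
Total exposure: 9 weeks.
The Gamma prior is conjugate for the Poisson rate, so λ | data ~ Gamma(29+34, 14+9) = Gamma(63, 23).
Predictive mean over a 2-week window = T·E[λ|data] = 2·63/23 = 126/23.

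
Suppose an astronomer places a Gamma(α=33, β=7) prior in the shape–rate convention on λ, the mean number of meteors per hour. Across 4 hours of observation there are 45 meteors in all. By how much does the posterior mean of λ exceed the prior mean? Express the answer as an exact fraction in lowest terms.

183/77

Total count 45 over total exposure 4 hours.
Conjugate update: add total count to the shape and total exposure to the rate, giving Gamma(78, 11).
Posterior mean = 78/11 = 78/11; prior mean = 33/7 = 33/7. Difference = 78/11 − 33/7 = 183/77.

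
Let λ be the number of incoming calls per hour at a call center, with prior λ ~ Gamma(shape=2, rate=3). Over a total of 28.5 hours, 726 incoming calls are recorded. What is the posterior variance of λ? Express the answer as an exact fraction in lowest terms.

Total count 726 over total exposure 28.5 hours.
Conjugate update: add total count to the shape and total exposure to the rate, giving Gamma(728, 63/2).
Posterior variance = α'/β'² = 728/(3969/4) = 416/567.

416/567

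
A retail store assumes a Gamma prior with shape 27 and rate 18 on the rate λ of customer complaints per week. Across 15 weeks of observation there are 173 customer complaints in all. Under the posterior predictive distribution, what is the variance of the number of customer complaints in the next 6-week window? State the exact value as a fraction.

5200/121

Total count 173 over total exposure 15 weeks.
By Gamma–Poisson conjugacy, the posterior is Gamma(α + Σx, β + Σt) = Gamma(27 + 173, 18 + 15) = Gamma(200, 33).
The posterior predictive for a window of length T is Negative Binomial with variance T·α'·(β'+T)/β'² = 6·200·39/1089 = 5200/121.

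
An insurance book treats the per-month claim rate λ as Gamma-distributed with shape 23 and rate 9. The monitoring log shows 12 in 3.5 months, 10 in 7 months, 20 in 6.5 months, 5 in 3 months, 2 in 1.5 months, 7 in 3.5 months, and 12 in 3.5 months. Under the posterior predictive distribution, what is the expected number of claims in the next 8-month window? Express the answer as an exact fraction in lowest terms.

1456/75

Total count: 12 + 10 + 20 + 5 + 2 + 7 + 12 = 68.
Total exposure: 3.5 + 7 + 6.5 + 3 + 1.5 + 3.5 + 3.5 = 28.5 months.
Posterior: α' = 23 + 68 = 91, β' = 9 + 28.5 = 75/2.
Predictive mean over an 8-month window = T·E[λ|data] = 8·91/(75/2) = 1456/75.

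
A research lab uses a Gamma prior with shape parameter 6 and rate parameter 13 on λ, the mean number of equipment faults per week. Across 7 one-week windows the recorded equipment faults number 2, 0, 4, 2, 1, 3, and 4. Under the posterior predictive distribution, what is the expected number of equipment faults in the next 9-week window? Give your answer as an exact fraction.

99/10

Total count: 2 + 0 + 4 + 2 + 1 + 3 + 4 = 16.
Total exposure: 7 weeks.
The Gamma prior is conjugate for the Poisson rate, so λ | data ~ Gamma(6+16, 13+7) = Gamma(22, 20).
Predictive mean over a 9-week window = T·E[λ|data] = 9·22/20 = 99/10.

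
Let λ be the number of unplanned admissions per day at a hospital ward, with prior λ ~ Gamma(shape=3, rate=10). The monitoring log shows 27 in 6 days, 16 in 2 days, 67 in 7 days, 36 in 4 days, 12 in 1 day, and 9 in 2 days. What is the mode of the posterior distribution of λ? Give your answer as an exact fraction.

Total count: 27 + 16 + 67 + 36 + 12 + 9 = 167.
Total exposure: 6 + 2 + 7 + 4 + 1 + 2 = 22 days.
The Gamma prior is conjugate for the Poisson rate, so λ | data ~ Gamma(3+167, 10+22) = Gamma(170, 32).
Posterior mode = (α'−1)/β' = 169/32.

169/32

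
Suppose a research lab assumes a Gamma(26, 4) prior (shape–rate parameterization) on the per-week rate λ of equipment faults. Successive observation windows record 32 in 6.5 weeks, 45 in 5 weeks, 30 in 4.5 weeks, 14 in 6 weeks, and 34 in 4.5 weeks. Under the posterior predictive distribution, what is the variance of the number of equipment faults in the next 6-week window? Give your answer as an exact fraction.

Total count: 32 + 45 + 30 + 14 + 34 = 155.
Total exposure: 6.5 + 5 + 4.5 + 6 + 4.5 = 26.5 weeks.
By Gamma–Poisson conjugacy, the posterior is Gamma(α + Σx, β + Σt) = Gamma(26 + 155, 4 + 26.5) = Gamma(181, 61/2).
The posterior predictive for a window of length T is Negative Binomial with variance T·α'·(β'+T)/β'² = 6·181·(73/2)/(3721/4) = 158556/3721.

158556/3721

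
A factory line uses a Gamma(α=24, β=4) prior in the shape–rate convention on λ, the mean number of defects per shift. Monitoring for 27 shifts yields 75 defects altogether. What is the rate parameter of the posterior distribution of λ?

Total count 75 over total exposure 27 shifts.
By Gamma–Poisson conjugacy, the posterior is Gamma(α + Σx, β + Σt) = Gamma(24 + 75, 4 + 27) = Gamma(99, 31).

31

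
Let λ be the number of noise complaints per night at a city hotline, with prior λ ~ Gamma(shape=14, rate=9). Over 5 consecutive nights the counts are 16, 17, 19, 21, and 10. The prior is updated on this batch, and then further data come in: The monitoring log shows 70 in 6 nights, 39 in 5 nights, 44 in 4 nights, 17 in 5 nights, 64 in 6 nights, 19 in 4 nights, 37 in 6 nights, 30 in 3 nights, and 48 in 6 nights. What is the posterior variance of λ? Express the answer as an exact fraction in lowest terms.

465/3481

Total count: 16 + 17 + 19 + 21 + 10 = 83.
Total exposure: 5 nights.
After the first batch: Gamma(14 + 83, 9 + 5) = Gamma(97, 14).
Total count: 70 + 39 + 44 + 17 + 64 + 19 + 37 + 30 + 48 = 368.
Total exposure: 6 + 5 + 4 + 5 + 6 + 4 + 6 + 3 + 6 = 45 nights.
After the second batch: Gamma(97 + 368, 14 + 45) = Gamma(465, 59).
Posterior variance = α'/β'² = 465/3481.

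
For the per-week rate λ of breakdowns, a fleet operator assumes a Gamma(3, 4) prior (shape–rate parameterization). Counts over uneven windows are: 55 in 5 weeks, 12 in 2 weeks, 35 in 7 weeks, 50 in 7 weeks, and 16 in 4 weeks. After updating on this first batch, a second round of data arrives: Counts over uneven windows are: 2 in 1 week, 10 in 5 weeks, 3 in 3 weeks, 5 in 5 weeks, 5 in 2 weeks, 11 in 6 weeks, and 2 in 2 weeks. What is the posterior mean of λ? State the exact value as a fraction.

Total count: 55 + 12 + 35 + 50 + 16 = 168.
Total exposure: 5 + 2 + 7 + 7 + 4 = 25 weeks.
After the first batch: Gamma(3 + 168, 4 + 25) = Gamma(171, 29).
Total count: 2 + 10 + 3 + 5 + 5 + 11 + 2 = 38.
Total exposure: 1 + 5 + 3 + 5 + 2 + 6 + 2 = 24 weeks.
After the second batch: Gamma(171 + 38, 29 + 24) = Gamma(209, 53).
Posterior mean = α'/β' = 209/53.

209/53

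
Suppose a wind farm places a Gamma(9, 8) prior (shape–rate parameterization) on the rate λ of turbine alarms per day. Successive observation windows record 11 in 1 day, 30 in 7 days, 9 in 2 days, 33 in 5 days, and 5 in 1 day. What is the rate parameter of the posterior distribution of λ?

Total count: 11 + 30 + 9 + 33 + 5 = 88.
Total exposure: 1 + 7 + 2 + 5 + 1 = 16 days.
Posterior: α' = 9 + 88 = 97, β' = 8 + 16 = 24.

24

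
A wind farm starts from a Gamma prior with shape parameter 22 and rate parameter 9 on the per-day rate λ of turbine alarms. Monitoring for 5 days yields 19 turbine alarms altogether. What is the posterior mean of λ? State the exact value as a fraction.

Total count 19 over total exposure 5 days.
The Gamma prior is conjugate for the Poisson rate, so λ | data ~ Gamma(22+19, 9+5) = Gamma(41, 14).
Posterior mean = α'/β' = 41/14.

41/14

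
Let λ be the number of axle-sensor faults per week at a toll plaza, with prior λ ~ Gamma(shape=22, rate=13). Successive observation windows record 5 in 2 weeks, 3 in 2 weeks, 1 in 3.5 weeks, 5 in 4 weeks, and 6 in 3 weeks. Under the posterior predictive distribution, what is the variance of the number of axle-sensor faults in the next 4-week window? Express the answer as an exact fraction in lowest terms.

Total count: 5 + 3 + 1 + 5 + 6 = 20.
Total exposure: 2 + 2 + 3.5 + 4 + 3 = 14.5 weeks.
Conjugate update: add total count to the shape and total exposure to the rate, giving Gamma(42, 55/2).
The posterior predictive for a window of length T is Negative Binomial with variance T·α'·(β'+T)/β'² = 4·42·(63/2)/(3025/4) = 21168/3025.

21168/3025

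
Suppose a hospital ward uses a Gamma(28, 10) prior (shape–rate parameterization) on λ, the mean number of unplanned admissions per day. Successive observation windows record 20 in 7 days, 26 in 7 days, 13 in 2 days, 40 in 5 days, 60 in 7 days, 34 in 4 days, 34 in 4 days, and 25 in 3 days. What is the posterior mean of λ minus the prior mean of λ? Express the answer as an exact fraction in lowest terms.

Total count: 20 + 26 + 13 + 40 + 60 + 34 + 34 + 25 = 252.
Total exposure: 7 + 7 + 2 + 5 + 7 + 4 + 4 + 3 = 39 days.
The Gamma prior is conjugate for the Poisson rate, so λ | data ~ Gamma(28+252, 10+39) = Gamma(280, 49).
Posterior mean = 280/49 = 40/7; prior mean = 28/10 = 14/5. Difference = 40/7 − 14/5 = 102/35.

102/35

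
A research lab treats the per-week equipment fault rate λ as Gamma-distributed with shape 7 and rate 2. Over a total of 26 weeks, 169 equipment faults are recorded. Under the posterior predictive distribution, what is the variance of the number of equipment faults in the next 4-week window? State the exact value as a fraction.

1408/49

Total count 169 over total exposure 26 weeks.
Conjugate update: add total count to the shape and total exposure to the rate, giving Gamma(176, 28).
The posterior predictive for a window of length T is Negative Binomial with variance T·α'·(β'+T)/β'² = 4·176·32/784 = 1408/49.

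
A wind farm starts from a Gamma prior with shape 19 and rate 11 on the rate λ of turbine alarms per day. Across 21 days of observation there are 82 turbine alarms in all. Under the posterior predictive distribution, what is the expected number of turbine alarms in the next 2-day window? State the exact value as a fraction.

101/16

Total count 82 over total exposure 21 days.
By Gamma–Poisson conjugacy, the posterior is Gamma(α + Σx, β + Σt) = Gamma(19 + 82, 11 + 21) = Gamma(101, 32).
Predictive mean over a 2-day window = T·E[λ|data] = 2·101/32 = 101/16.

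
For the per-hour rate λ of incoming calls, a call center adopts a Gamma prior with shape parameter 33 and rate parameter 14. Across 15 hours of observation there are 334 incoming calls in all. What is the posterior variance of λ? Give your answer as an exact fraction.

Total count 334 over total exposure 15 hours.
By Gamma–Poisson conjugacy, the posterior is Gamma(α + Σx, β + Σt) = Gamma(33 + 334, 14 + 15) = Gamma(367, 29).
Posterior variance = α'/β'² = 367/841.

367/841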